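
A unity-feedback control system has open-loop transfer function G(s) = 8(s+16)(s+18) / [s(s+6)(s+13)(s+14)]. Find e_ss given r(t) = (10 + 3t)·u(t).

91/64

The open loop has one pole at the origin → type 1 system. By superposition:
  • 10: tracked with zero error.
  • 3t: e_ss = 3/K_v with K_v=192/91 → 91/64.
Total e_ss = 91/64.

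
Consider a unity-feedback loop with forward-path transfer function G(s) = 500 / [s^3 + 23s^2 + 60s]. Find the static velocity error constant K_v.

Lowest-order denominator term is 60s, so the open loop has 1 pole at the origin → type 1 system.
K_v = lim_{s→0} s·G(s) = 500 / 60 = 25/3.

25/3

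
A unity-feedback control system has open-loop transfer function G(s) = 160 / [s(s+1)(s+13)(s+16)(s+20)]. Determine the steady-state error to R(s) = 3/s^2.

78

G(s) has one factor of s in the denominator, so the system is type 1.
K_v = lim_{s→0} s·G(s) = 160 / (1·13·16·20) = 1/26.
e_ss = 3/K_v = 3/(1/26) = 78.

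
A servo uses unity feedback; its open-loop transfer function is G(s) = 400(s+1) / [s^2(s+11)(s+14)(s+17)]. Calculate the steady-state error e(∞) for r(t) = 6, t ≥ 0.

G(s) has two factors of s in the denominator, so the system is type 2.
A type-2 system has K_p = ∞, so it tracks a step input with zero steady-state error.

0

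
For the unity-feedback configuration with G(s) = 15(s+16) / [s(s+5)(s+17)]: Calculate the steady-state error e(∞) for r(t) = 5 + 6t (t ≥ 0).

2.125

System type = 1 (one pole at s=0). By superposition:
  • 5: tracked with zero error.
  • 6t: e_ss = 6/K_v with K_v=48/17 → 2.125.
Total e_ss = 2.125.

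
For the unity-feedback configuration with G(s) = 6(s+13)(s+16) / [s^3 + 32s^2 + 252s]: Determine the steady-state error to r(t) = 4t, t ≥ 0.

21/26

Factoring s from the denominator leaves a polynomial with constant term 252, so the system is type 1.
K_v = lim_{s→0} s·G(s) = 6·13·16 / 252 = 104/21.
e_ss = 4/K_v = 4/(104/21) = 21/26.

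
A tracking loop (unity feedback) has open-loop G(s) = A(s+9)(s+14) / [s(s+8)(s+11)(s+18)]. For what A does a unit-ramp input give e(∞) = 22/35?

One free integrator in G(s): this is a type 1 system.
K_v = lim_{s→0} s·G(s) = A·9·14 / (8·11·18) = (7/88)·A.
e_ss = 1/K_v = 22/35 ⇒ K_v = 35/22 ⇒ A = (35/22)/(7/88) = 20.

20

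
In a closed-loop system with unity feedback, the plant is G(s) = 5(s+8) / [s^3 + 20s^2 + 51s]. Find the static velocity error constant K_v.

Factoring s from the denominator leaves a polynomial with constant term 51, so the system is type 1.
K_v = lim_{s→0} s·G(s) = 5·8 / 51 = 40/51.

40/51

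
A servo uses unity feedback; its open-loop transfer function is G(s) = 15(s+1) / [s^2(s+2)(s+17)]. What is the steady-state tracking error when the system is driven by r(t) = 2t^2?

The open loop has two poles at the origin → type 2 system.
K_a = lim_{s→0} s^2·G(s) = 15·1 / (2·17) = 15/34.
r(t) = 2t^2 gives R(s) = 4/s^3.
e_ss = 4/K_a = 4/(15/34) = 136/15.

136/15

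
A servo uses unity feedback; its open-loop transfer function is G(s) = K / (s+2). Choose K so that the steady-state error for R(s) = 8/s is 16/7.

System type = 0 (no poles at s=0).
K_p = lim_{s→0} G(s) = K / (2) = 0.5·K.
e_ss = 8/(1 + K_p) = 16/7 ⇒ 1 + 0.5·K = 3.5 ⇒ K = 5.

5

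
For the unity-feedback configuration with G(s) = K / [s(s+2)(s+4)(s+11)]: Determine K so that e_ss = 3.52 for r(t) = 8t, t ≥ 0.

G(s) has one factor of s in the denominator, so the system is type 1.
K_v = lim_{s→0} s·G(s) = K / (2·4·11) = (1/88)·K.
e_ss = 8/K_v = 3.52 ⇒ K_v = 25/11 ⇒ K = (25/11)/(1/88) = 200.

200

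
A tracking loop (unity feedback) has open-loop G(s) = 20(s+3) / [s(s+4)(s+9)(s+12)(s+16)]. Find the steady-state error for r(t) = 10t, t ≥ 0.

System type = 1 (one pole at s=0).
K_v = lim_{s→0} s·G(s) = 20·3 / (4·9·12·16) = 5/576.
e_ss = 10/K_v = 10/(5/576) = 1152.

1152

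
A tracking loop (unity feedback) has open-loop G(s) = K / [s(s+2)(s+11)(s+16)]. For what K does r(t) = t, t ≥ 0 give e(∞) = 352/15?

The open loop has one pole at the origin → type 1 system.
K_v = lim_{s→0} s·G(s) = K / (2·11·16) = (1/352)·K.
e_ss = 1/K_v = 352/15 ⇒ K_v = 15/352 ⇒ K = (15/352)/(1/352) = 15.

15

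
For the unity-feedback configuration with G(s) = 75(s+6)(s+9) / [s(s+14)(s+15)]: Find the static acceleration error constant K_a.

0

One free integrator in G(s): this is a type 1 system.
K_a = lim_{s→0} s^2·G(s) = 0 (the extra factor of s kills the finite limit).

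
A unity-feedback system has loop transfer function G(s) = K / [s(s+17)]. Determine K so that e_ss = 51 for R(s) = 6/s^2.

G(s) has one factor of s in the denominator, so the system is type 1.
K_v = lim_{s→0} s·G(s) = K / (17) = (1/17)·K.
e_ss = 6/K_v = 51 ⇒ K_v = 2/17 ⇒ K = (2/17)/(1/17) = 2.

2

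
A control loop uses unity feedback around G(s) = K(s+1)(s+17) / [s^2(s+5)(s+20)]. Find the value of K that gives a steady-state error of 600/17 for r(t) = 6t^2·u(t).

2

System type = 2 (two poles at s=0).
K_a = lim_{s→0} s^2·G(s) = K·1·17 / (5·20) = 0.17·K.
e_ss = 12/K_a = 600/17 ⇒ K_a = 0.34 ⇒ K = 0.34/0.17 = 2.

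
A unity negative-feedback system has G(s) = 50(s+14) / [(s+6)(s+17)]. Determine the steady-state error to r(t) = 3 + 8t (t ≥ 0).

infinity

G(s) has no factors of s in the denominator, so the system is type 0. Taking each input component in turn:
  • 3: e_ss = 3/(1+K_p) with K_p=350/51 → 153/401.
  • 8t: a type-0 system cannot track it, e_ss → ∞.
The unbounded component dominates.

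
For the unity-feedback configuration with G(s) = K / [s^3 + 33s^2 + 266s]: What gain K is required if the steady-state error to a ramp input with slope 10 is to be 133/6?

120

Factoring s from the denominator leaves a polynomial with constant term 266, so the system is type 1.
K_v = lim_{s→0} s·G(s) = K / 266 = (1/266)·K.
e_ss = 10/K_v = 133/6 ⇒ K_v = 60/133 ⇒ K = (60/133)/(1/266) = 120.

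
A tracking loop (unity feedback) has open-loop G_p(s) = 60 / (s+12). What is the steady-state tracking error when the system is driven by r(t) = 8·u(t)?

System type = 0 (no poles at s=0).
K_p = lim_{s→0} G_p(s) = 60 / (12) = 5.
e_ss = 8/(1 + K_p) = 8/6 = 4/3.

4/3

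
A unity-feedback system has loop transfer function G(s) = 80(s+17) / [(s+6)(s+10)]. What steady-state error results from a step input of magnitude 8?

24/71

System type = 0 (no poles at s=0).
K_p = lim_{s→0} G(s) = 80·17 / (6·10) = 68/3.
e_ss = 8/(1 + K_p) = 8/(71/3) = 24/71.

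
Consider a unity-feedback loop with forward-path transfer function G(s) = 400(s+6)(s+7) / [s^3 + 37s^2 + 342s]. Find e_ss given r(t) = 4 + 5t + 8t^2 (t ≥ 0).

infinity

Factoring s from the denominator leaves a polynomial with constant term 342, so the system is type 1. Treating each term separately:
  • 4: tracked with zero error.
  • 5t: e_ss = 5/K_v with K_v=2800/57 → 57/560.
  • 8t^2: a type-1 system cannot track it, e_ss → ∞.
The unbounded component dominates.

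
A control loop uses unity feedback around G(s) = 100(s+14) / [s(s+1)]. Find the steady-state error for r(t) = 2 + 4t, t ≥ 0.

1/350

System type = 1 (one pole at s=0). Treating each term separately:
  • 2: tracked with zero error.
  • 4t: e_ss = 4/K_v with K_v=1400 → 1/350.
Total e_ss = 1/350.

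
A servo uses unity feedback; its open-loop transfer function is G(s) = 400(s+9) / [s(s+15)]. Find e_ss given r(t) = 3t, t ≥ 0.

System type = 1 (one pole at s=0).
K_v = lim_{s→0} s·G(s) = 400·9 / (15) = 240.
e_ss = 3/K_v = 3/240 = 0.0125.

0.0125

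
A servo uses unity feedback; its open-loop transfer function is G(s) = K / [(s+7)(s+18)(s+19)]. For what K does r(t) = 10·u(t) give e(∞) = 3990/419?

120

The open loop has no poles at the origin → type 0 system.
K_p = lim_{s→0} G(s) = K / (7·18·19) = (1/2394)·K.
e_ss = 10/(1 + K_p) = 3990/419 ⇒ 1 + (1/2394)·K = 419/399 ⇒ K = 120.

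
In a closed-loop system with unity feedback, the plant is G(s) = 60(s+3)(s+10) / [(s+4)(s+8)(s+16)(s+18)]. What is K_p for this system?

25/128

No free integrators in G(s): this is a type 0 system.
K_p = lim_{s→0} G(s) = 60·3·10 / (4·8·16·18) = 25/128.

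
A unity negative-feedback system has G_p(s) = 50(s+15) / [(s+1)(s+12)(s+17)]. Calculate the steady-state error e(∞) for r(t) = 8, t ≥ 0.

No free integrators in G_p(s): this is a type 0 system.
K_p = lim_{s→0} G_p(s) = 50·15 / (1·12·17) = 125/34.
e_ss = 8/(1 + K_p) = 8/(159/34) = 272/159.

272/159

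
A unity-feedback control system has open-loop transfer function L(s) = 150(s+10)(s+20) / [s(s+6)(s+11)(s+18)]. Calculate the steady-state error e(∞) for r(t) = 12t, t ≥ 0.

System type = 1 (one pole at s=0).
K_v = lim_{s→0} s·L(s) = 150·10·20 / (6·11·18) = 2500/99.
e_ss = 12/K_v = 12/(2500/99) = 0.4752.

0.4752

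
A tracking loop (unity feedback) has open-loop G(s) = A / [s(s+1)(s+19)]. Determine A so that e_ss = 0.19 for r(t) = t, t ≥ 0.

One free integrator in G(s): this is a type 1 system.
K_v = lim_{s→0} s·G(s) = A / (1·19) = (1/19)·A.
e_ss = 1/K_v = 0.19 ⇒ K_v = 100/19 ⇒ A = (100/19)/(1/19) = 100.

100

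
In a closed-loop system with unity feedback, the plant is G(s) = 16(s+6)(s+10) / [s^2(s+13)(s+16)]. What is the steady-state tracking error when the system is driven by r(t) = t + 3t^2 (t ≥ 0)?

1.3

The open loop has two poles at the origin → type 2 system. Taking each input component in turn:
  • t: tracked with zero error.
  • 3t^2: e_ss = 6/K_a with K_a=60/13 → 1.3.
Total e_ss = 1.3.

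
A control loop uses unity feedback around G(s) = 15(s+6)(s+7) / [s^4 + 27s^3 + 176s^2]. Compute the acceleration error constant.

315/88

Factoring s^2 from the denominator leaves a polynomial with constant term 176, so the system is type 2.
K_a = lim_{s→0} s^2·G(s) = 15·6·7 / 176 = 315/88.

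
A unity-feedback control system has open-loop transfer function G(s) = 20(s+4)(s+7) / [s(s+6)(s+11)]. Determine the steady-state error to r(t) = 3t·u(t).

99/280

System type = 1 (one pole at s=0).
K_v = lim_{s→0} s·G(s) = 20·4·7 / (6·11) = 280/33.
e_ss = 3/K_v = 3/(280/33) = 99/280.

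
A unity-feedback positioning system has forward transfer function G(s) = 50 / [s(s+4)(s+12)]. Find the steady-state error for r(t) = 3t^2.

infinity

G(s) has one factor of s in the denominator, so the system is type 1.
K_a = lim_{s→0} s^2·G(s) = 0; the steady-state error to this parabolic input grows without bound.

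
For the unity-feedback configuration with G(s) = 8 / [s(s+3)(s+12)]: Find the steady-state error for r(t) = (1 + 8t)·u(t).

36

System type = 1 (one pole at s=0). Taking each input component in turn:
  • 1: tracked with zero error.
  • 8t: e_ss = 8/K_v with K_v=2/9 → 36.
Total e_ss = 36.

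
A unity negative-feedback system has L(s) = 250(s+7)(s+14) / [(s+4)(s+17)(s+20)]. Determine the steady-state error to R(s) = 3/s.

The open loop has no poles at the origin → type 0 system.
K_p = lim_{s→0} L(s) = 250·7·14 / (4·17·20) = 1225/68.
e_ss = 3/(1 + K_p) = 3/(1293/68) = 68/431.

68/431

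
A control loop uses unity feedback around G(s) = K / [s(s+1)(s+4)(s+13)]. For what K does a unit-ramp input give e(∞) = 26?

2

The open loop has one pole at the origin → type 1 system.
K_v = lim_{s→0} s·G(s) = K / (1·4·13) = (1/52)·K.
e_ss = 1/K_v = 26 ⇒ K_v = 1/26 ⇒ K = (1/26)/(1/52) = 2.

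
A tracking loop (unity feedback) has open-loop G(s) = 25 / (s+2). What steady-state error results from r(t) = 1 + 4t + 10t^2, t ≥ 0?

infinity

The open loop has no poles at the origin → type 0 system. Taking each input component in turn:
  • 1: e_ss = 1/(1+K_p) with K_p=12.5 → 2/27.
  • 4t: a type-0 system cannot track it, e_ss → ∞.
  • 10t^2: a type-0 system cannot track it, e_ss → ∞.
The unbounded component dominates.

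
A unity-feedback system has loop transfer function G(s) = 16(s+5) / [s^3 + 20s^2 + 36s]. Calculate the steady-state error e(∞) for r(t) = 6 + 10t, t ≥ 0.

4.5

Lowest-order denominator term is 36s, so the open loop has 1 pole at the origin → type 1 system. Taking each input component in turn:
  • 6: tracked with zero error.
  • 10t: e_ss = 10/K_v with K_v=20/9 → 4.5.
Total e_ss = 4.5.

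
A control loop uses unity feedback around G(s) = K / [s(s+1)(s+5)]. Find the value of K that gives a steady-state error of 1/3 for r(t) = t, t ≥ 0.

The open loop has one pole at the origin → type 1 system.
K_v = lim_{s→0} s·G(s) = K / (1·5) = 0.2·K.
e_ss = 1/K_v = 1/3 ⇒ K_v = 3 ⇒ K = 3/0.2 = 15.

15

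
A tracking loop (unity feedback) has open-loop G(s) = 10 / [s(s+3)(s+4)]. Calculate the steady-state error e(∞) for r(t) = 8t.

9.6

G(s) has one factor of s in the denominator, so the system is type 1.
K_v = lim_{s→0} s·G(s) = 10 / (3·4) = 5/6.
e_ss = 8/K_v = 8/(5/6) = 9.6.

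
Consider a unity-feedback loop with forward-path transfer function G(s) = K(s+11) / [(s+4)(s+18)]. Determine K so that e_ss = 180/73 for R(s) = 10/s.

G(s) has no factors of s in the denominator, so the system is type 0.
K_p = lim_{s→0} G(s) = K·11 / (4·18) = (11/72)·K.
e_ss = 10/(1 + K_p) = 180/73 ⇒ 1 + (11/72)·K = 73/18 ⇒ K = 20.

20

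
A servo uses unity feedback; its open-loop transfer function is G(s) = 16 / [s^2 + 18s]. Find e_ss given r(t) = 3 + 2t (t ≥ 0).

2.25

The denominator has no term below 18s — 1 pole at s=0, type 1. By superposition:
  • 3: tracked with zero error.
  • 2t: e_ss = 2/K_v with K_v=8/9 → 2.25.
Total e_ss = 2.25.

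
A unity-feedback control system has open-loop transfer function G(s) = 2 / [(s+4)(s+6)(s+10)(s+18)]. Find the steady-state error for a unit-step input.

2160/2161

The open loop has no poles at the origin → type 0 system.
K_p = lim_{s→0} G(s) = 2 / (4·6·10·18) = 1/2160.
e_ss = 1/(1 + K_p) = 1/(2161/2160) = 2160/2161.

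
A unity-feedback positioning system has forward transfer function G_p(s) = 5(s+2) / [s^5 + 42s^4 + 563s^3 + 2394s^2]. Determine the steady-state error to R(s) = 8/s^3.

1915.2

The denominator has no term below 2394s^2 — 2 poles at s=0, type 2.
K_a = lim_{s→0} s^2·G_p(s) = 5·2 / 2394 = 5/1197.
r(t) = 4t^2 gives R(s) = 8/s^3.
e_ss = 8/K_a = 8/(5/1197) = 1915.2.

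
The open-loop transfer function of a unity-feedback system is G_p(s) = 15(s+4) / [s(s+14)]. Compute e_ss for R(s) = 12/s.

0

One free integrator in G_p(s): this is a type 1 system.
A type-1 system has K_p = ∞, so it tracks a step input with zero steady-state error.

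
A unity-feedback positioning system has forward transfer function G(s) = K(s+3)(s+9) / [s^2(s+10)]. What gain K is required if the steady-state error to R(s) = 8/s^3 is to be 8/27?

G(s) has two factors of s in the denominator, so the system is type 2.
K_a = lim_{s→0} s^2·G(s) = K·3·9 / (10) = 2.7·K.
e_ss = 8/K_a = 8/27 ⇒ K_a = 27 ⇒ K = 27/2.7 = 10.

10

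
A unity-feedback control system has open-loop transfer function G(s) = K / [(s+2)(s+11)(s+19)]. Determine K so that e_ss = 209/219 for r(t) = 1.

G(s) has no factors of s in the denominator, so the system is type 0.
K_p = lim_{s→0} G(s) = K / (2·11·19) = (1/418)·K.
e_ss = 1/(1 + K_p) = 209/219 ⇒ 1 + (1/418)·K = 219/209 ⇒ K = 20.

20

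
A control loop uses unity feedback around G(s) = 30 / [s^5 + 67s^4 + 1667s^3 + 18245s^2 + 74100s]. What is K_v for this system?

1/2470

Factoring s from the denominator leaves a polynomial with constant term 74100, so the system is type 1.
K_v = lim_{s→0} s·G(s) = 30 / 74100 = 1/2470.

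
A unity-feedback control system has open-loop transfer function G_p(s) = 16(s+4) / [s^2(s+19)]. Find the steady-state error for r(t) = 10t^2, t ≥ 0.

G_p(s) has two factors of s in the denominator, so the system is type 2.
K_a = lim_{s→0} s^2·G_p(s) = 16·4 / (19) = 64/19.
r(t) = 10t^2 gives R(s) = 20/s^3.
e_ss = 20/K_a = 20/(64/19) = 5.9375.

5.9375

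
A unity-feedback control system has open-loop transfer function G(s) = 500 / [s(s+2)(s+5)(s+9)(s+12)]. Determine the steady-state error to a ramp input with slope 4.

One free integrator in G(s): this is a type 1 system.
K_v = lim_{s→0} s·G(s) = 500 / (2·5·9·12) = 25/54.
e_ss = 4/K_v = 4/(25/54) = 8.64.

8.64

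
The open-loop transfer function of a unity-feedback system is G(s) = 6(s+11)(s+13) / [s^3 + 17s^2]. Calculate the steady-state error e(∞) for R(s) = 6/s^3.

Lowest-order denominator term is 17s^2, so the open loop has 2 poles at the origin → type 2 system.
K_a = lim_{s→0} s^2·G(s) = 6·11·13 / 17 = 858/17.
r(t) = 3t^2 gives R(s) = 6/s^3.
e_ss = 6/K_a = 6/(858/17) = 17/143.

17/143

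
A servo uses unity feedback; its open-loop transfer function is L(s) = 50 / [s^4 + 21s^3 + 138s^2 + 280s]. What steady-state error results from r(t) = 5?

0

Factoring s from the denominator leaves a polynomial with constant term 280, so the system is type 1.
A type-1 system has K_p = ∞, so it tracks a step input with zero steady-state error.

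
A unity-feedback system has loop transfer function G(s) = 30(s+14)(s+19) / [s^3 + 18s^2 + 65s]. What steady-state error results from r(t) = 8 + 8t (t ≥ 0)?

Lowest-order denominator term is 65s, so the open loop has 1 pole at the origin → type 1 system. By superposition:
  • 8: tracked with zero error.
  • 8t: e_ss = 8/K_v with K_v=1596/13 → 26/399.
Total e_ss = 26/399.

26/399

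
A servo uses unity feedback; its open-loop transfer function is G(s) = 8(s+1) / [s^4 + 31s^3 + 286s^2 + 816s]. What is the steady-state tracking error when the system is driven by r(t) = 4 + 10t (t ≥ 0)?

The denominator has no term below 816s — 1 pole at s=0, type 1. By superposition:
  • 4: tracked with zero error.
  • 10t: e_ss = 10/K_v with K_v=1/102 → 1020.
Total e_ss = 1020.

1020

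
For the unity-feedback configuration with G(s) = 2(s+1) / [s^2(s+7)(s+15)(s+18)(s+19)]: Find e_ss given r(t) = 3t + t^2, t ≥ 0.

G(s) has two factors of s in the denominator, so the system is type 2. By superposition:
  • 3t: tracked with zero error.
  • t^2: e_ss = 2/K_a with K_a=1/17955 → 35910.
Total e_ss = 35910.

35910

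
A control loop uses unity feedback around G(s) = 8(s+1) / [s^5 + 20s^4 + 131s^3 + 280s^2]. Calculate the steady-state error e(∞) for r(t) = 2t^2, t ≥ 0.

140

Lowest-order denominator term is 280s^2, so the open loop has 2 poles at the origin → type 2 system.
K_a = lim_{s→0} s^2·G(s) = 8·1 / 280 = 1/35.
r(t) = 2t^2 gives R(s) = 4/s^3.
e_ss = 4/K_a = 4/(1/35) = 140.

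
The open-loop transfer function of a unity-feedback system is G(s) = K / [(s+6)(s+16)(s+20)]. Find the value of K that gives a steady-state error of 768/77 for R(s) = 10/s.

G(s) has no factors of s in the denominator, so the system is type 0.
K_p = lim_{s→0} G(s) = K / (6·16·20) = (1/1920)·K.
e_ss = 10/(1 + K_p) = 768/77 ⇒ 1 + (1/1920)·K = 385/384 ⇒ K = 5.

5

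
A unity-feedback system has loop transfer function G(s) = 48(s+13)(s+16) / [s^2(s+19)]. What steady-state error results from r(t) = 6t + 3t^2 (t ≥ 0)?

19/1664

System type = 2 (two poles at s=0). Taking each input component in turn:
  • 6t: tracked with zero error.
  • 3t^2: e_ss = 6/K_a with K_a=9984/19 → 19/1664.
Total e_ss = 19/1664.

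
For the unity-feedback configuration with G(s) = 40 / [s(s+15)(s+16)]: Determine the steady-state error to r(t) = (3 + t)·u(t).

6

The open loop has one pole at the origin → type 1 system. Treating each term separately:
  • 3: tracked with zero error.
  • t: e_ss = 1/K_v with K_v=1/6 → 6.
Total e_ss = 6.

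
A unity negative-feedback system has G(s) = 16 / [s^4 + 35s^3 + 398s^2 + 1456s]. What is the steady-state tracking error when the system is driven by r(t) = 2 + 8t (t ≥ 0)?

728

The denominator has no term below 1456s — 1 pole at s=0, type 1. Taking each input component in turn:
  • 2: tracked with zero error.
  • 8t: e_ss = 8/K_v with K_v=1/91 → 728.
Total e_ss = 728.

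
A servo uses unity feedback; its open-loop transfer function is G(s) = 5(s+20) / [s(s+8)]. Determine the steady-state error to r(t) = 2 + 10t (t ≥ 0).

The open loop has one pole at the origin → type 1 system. Taking each input component in turn:
  • 2: tracked with zero error.
  • 10t: e_ss = 10/K_v with K_v=12.5 → 0.8.
Total e_ss = 0.8.

0.8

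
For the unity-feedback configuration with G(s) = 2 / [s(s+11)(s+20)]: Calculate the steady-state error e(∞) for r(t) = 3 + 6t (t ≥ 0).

One free integrator in G(s): this is a type 1 system. Taking each input component in turn:
  • 3: tracked with zero error.
  • 6t: e_ss = 6/K_v with K_v=1/110 → 660.
Total e_ss = 660.

660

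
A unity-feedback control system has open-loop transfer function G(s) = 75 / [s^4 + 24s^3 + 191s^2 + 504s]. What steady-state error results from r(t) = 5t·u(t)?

33.6

Lowest-order denominator term is 504s, so the open loop has 1 pole at the origin → type 1 system.
K_v = lim_{s→0} s·G(s) = 75 / 504 = 25/168.
e_ss = 5/K_v = 5/(25/168) = 33.6.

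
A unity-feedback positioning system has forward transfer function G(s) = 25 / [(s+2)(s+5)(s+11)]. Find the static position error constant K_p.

The open loop has no poles at the origin → type 0 system.
K_p = lim_{s→0} G(s) = 25 / (2·5·11) = 5/22.

5/22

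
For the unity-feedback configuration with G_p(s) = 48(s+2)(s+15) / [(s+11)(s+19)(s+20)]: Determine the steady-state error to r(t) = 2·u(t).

G_p(s) has no factors of s in the denominator, so the system is type 0.
K_p = lim_{s→0} G_p(s) = 48·2·15 / (11·19·20) = 72/209.
e_ss = 2/(1 + K_p) = 2/(281/209) = 418/281.

418/281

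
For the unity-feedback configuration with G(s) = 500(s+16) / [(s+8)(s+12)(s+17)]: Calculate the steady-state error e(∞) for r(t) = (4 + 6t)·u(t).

No free integrators in G(s): this is a type 0 system. By superposition:
  • 4: e_ss = 4/(1+K_p) with K_p=250/51 → 204/301.
  • 6t: a type-0 system cannot track it, e_ss → ∞.
The unbounded component dominates.

infinity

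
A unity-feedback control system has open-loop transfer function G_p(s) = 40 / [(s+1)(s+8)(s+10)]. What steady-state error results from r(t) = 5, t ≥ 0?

10/3

The open loop has no poles at the origin → type 0 system.
K_p = lim_{s→0} G_p(s) = 40 / (1·8·10) = 0.5.
e_ss = 5/(1 + K_p) = 5/1.5 = 10/3.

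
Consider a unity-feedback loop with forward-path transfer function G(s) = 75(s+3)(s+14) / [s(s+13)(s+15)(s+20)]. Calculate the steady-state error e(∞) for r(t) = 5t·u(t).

130/21

G(s) has one factor of s in the denominator, so the system is type 1.
K_v = lim_{s→0} s·G(s) = 75·3·14 / (13·15·20) = 21/26.
e_ss = 5/K_v = 5/(21/26) = 130/21.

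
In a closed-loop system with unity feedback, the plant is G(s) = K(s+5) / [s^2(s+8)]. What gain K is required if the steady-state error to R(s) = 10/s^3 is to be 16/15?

System type = 2 (two poles at s=0).
K_a = lim_{s→0} s^2·G(s) = K·5 / (8) = 0.625·K.
e_ss = 10/K_a = 16/15 ⇒ K_a = 9.375 ⇒ K = 9.375/0.625 = 15.

15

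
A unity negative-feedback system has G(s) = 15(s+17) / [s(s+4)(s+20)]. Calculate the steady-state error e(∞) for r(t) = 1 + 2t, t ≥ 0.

The open loop has one pole at the origin → type 1 system. Treating each term separately:
  • 1: tracked with zero error.
  • 2t: e_ss = 2/K_v with K_v=3.1875 → 32/51.
Total e_ss = 32/51.

32/51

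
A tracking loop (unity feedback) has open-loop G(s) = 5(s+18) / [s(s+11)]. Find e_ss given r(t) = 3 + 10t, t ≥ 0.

System type = 1 (one pole at s=0). By superposition:
  • 3: tracked with zero error.
  • 10t: e_ss = 10/K_v with K_v=90/11 → 11/9.
Total e_ss = 11/9.

11/9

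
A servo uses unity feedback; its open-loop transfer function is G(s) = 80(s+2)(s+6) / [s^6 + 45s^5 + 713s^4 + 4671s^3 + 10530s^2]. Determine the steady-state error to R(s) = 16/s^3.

175.5

The denominator has no term below 10530s^2 — 2 poles at s=0, type 2.
K_a = lim_{s→0} s^2·G(s) = 80·2·6 / 10530 = 32/351.
r(t) = 8t^2 gives R(s) = 16/s^3.
e_ss = 16/K_a = 16/(32/351) = 175.5.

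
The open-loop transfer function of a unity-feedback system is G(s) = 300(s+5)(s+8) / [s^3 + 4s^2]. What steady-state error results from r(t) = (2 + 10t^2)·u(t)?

1/150

Lowest-order denominator term is 4s^2, so the open loop has 2 poles at the origin → type 2 system. Treating each term separately:
  • 2: tracked with zero error.
  • 10t^2: e_ss = 20/K_a with K_a=3000 → 1/150.
Total e_ss = 1/150.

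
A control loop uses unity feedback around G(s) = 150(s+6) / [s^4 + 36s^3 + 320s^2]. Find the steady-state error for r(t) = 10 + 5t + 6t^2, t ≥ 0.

The denominator has no term below 320s^2 — 2 poles at s=0, type 2. By superposition:
  • 10: tracked with zero error.
  • 5t: tracked with zero error.
  • 6t^2: e_ss = 12/K_a with K_a=2.8125 → 64/15.
Total e_ss = 64/15.

64/15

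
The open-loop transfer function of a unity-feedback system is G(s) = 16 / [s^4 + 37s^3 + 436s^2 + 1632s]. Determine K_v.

1/102

The denominator has no term below 1632s — 1 pole at s=0, type 1.
K_v = lim_{s→0} s·G(s) = 16 / 1632 = 1/102.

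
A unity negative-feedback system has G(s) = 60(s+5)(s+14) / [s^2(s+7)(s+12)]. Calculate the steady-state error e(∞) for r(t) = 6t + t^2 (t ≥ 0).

System type = 2 (two poles at s=0). By superposition:
  • 6t: tracked with zero error.
  • t^2: e_ss = 2/K_a with K_a=50 → 0.04.
Total e_ss = 0.04.

0.04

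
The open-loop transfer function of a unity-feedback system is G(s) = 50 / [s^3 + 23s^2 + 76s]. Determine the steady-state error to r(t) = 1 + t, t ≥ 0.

1.52

Lowest-order denominator term is 76s, so the open loop has 1 pole at the origin → type 1 system. Taking each input component in turn:
  • 1: tracked with zero error.
  • t: e_ss = 1/K_v with K_v=25/38 → 1.52.
Total e_ss = 1.52.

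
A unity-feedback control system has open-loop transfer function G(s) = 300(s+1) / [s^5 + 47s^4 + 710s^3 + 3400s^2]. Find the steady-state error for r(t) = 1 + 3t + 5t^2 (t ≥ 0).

340/3

Lowest-order denominator term is 3400s^2, so the open loop has 2 poles at the origin → type 2 system. By superposition:
  • 1: tracked with zero error.
  • 3t: tracked with zero error.
  • 5t^2: e_ss = 10/K_a with K_a=3/34 → 340/3.
Total e_ss = 340/3.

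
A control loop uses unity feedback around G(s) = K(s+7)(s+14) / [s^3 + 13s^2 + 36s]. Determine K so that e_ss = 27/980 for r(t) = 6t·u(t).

80

Factoring s from the denominator leaves a polynomial with constant term 36, so the system is type 1.
K_v = lim_{s→0} s·G(s) = K·7·14 / 36 = (49/18)·K.
e_ss = 6/K_v = 27/980 ⇒ K_v = 1960/9 ⇒ K = (1960/9)/(49/18) = 80.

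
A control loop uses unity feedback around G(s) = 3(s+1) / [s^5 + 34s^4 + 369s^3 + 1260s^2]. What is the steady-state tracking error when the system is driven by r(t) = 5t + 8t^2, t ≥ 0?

6720

Factoring s^2 from the denominator leaves a polynomial with constant term 1260, so the system is type 2. By superposition:
  • 5t: tracked with zero error.
  • 8t^2: e_ss = 16/K_a with K_a=1/420 → 6720.
Total e_ss = 6720.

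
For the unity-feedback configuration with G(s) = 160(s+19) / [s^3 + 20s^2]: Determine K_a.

Lowest-order denominator term is 20s^2, so the open loop has 2 poles at the origin → type 2 system.
K_a = lim_{s→0} s^2·G(s) = 160·19 / 20 = 152.

152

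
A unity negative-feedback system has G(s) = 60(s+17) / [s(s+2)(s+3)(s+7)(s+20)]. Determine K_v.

17/14

The open loop has one pole at the origin → type 1 system.
K_v = lim_{s→0} s·G(s) = 60·17 / (2·3·7·20) = 17/14.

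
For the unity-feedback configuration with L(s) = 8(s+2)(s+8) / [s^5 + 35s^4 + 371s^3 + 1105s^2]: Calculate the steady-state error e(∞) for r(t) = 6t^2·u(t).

Factoring s^2 from the denominator leaves a polynomial with constant term 1105, so the system is type 2.
K_a = lim_{s→0} s^2·L(s) = 8·2·8 / 1105 = 128/1105.
r(t) = 6t^2 gives R(s) = 12/s^3.
e_ss = 12/K_a = 12/(128/1105) = 3315/32.

3315/32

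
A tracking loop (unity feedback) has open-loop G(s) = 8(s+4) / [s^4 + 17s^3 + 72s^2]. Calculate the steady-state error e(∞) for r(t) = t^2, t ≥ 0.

4.5

Lowest-order denominator term is 72s^2, so the open loop has 2 poles at the origin → type 2 system.
K_a = lim_{s→0} s^2·G(s) = 8·4 / 72 = 4/9.
r(t) = t^2 gives R(s) = 2/s^3.
e_ss = 2/K_a = 2/(4/9) = 4.5.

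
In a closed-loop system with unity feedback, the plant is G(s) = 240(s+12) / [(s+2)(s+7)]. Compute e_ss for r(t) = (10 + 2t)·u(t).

infinity

No free integrators in G(s): this is a type 0 system. By superposition:
  • 10: e_ss = 10/(1+K_p) with K_p=1440/7 → 70/1447.
  • 2t: a type-0 system cannot track it, e_ss → ∞.
The unbounded component dominates.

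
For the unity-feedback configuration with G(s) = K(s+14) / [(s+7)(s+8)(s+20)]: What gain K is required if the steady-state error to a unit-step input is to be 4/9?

100

G(s) has no factors of s in the denominator, so the system is type 0.
K_p = lim_{s→0} G(s) = K·14 / (7·8·20) = 0.0125·K.
e_ss = 1/(1 + K_p) = 4/9 ⇒ 1 + 0.0125·K = 2.25 ⇒ K = 100.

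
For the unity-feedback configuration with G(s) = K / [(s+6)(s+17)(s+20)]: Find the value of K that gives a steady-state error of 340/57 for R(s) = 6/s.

12

No free integrators in G(s): this is a type 0 system.
K_p = lim_{s→0} G(s) = K / (6·17·20) = (1/2040)·K.
e_ss = 6/(1 + K_p) = 340/57 ⇒ 1 + (1/2040)·K = 171/170 ⇒ K = 12.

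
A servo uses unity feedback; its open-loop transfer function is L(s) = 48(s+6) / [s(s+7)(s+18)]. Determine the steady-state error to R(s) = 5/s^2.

2.1875

System type = 1 (one pole at s=0).
K_v = lim_{s→0} s·L(s) = 48·6 / (7·18) = 16/7.
e_ss = 5/K_v = 5/(16/7) = 2.1875.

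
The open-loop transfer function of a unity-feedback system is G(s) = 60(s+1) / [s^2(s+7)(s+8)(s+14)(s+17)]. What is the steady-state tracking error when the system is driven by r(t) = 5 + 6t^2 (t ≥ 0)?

2665.6

Two free integrators in G(s): this is a type 2 system. By superposition:
  • 5: tracked with zero error.
  • 6t^2: e_ss = 12/K_a with K_a=15/3332 → 2665.6.
Total e_ss = 2665.6.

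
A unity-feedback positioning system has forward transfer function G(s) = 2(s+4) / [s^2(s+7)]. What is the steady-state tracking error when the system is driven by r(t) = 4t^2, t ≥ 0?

G(s) has two factors of s in the denominator, so the system is type 2.
K_a = lim_{s→0} s^2·G(s) = 2·4 / (7) = 8/7.
r(t) = 4t^2 gives R(s) = 8/s^3.
e_ss = 8/K_a = 8/(8/7) = 7.

7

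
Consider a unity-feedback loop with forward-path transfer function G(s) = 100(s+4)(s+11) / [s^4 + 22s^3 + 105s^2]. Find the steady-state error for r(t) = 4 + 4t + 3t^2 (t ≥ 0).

63/440

The denominator has no term below 105s^2 — 2 poles at s=0, type 2. By superposition:
  • 4: tracked with zero error.
  • 4t: tracked with zero error.
  • 3t^2: e_ss = 6/K_a with K_a=880/21 → 63/440.
Total e_ss = 63/440.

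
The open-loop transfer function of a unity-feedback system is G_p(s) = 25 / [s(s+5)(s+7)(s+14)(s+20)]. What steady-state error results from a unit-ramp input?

G_p(s) has one factor of s in the denominator, so the system is type 1.
K_v = lim_{s→0} s·G_p(s) = 25 / (5·7·14·20) = 1/392.
e_ss = 1/K_v = 1/(1/392) = 392.

392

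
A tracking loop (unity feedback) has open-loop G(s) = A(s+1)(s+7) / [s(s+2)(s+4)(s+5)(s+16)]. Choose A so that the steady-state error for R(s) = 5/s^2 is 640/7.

5

The open loop has one pole at the origin → type 1 system.
K_v = lim_{s→0} s·G(s) = A·1·7 / (2·4·5·16) = (7/640)·A.
e_ss = 5/K_v = 640/7 ⇒ K_v = 7/128 ⇒ A = (7/128)/(7/640) = 5.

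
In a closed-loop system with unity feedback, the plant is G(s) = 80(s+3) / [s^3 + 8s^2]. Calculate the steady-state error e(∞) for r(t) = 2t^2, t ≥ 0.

Factoring s^2 from the denominator leaves a polynomial with constant term 8, so the system is type 2.
K_a = lim_{s→0} s^2·G(s) = 80·3 / 8 = 30.
r(t) = 2t^2 gives R(s) = 4/s^3.
e_ss = 4/K_a = 4/30 = 2/15.

2/15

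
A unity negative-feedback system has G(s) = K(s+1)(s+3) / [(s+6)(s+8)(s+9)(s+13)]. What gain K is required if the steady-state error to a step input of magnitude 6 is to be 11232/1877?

5

G(s) has no factors of s in the denominator, so the system is type 0.
K_p = lim_{s→0} G(s) = K·1·3 / (6·8·9·13) = (1/1872)·K.
e_ss = 6/(1 + K_p) = 11232/1877 ⇒ 1 + (1/1872)·K = 1877/1872 ⇒ K = 5.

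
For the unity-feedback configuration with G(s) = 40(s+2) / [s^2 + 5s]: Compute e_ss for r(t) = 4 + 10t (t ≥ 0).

0.625

Factoring s from the denominator leaves a polynomial with constant term 5, so the system is type 1. Taking each input component in turn:
  • 4: tracked with zero error.
  • 10t: e_ss = 10/K_v with K_v=16 → 0.625.
Total e_ss = 0.625.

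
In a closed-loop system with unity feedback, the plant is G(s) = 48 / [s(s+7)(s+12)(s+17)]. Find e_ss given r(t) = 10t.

297.5

System type = 1 (one pole at s=0).
K_v = lim_{s→0} s·G(s) = 48 / (7·12·17) = 4/119.
e_ss = 10/K_v = 10/(4/119) = 297.5.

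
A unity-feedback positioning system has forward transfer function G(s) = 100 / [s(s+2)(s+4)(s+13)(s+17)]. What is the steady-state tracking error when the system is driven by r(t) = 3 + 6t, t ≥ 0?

System type = 1 (one pole at s=0). Taking each input component in turn:
  • 3: tracked with zero error.
  • 6t: e_ss = 6/K_v with K_v=25/442 → 106.08.
Total e_ss = 106.08.

106.08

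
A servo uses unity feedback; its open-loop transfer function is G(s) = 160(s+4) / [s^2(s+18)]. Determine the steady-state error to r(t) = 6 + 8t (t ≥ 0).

0

Two free integrators in G(s): this is a type 2 system. Treating each term separately:
  • 6: tracked with zero error.
  • 8t: tracked with zero error.
Total e_ss = 0.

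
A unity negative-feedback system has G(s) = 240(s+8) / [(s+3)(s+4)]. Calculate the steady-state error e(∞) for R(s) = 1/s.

1/161

G(s) has no factors of s in the denominator, so the system is type 0.
K_p = lim_{s→0} G(s) = 240·8 / (3·4) = 160.
e_ss = 1/(1 + K_p) = 1/161.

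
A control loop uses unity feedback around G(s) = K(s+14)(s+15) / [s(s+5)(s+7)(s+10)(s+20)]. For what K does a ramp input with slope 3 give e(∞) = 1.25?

80

The open loop has one pole at the origin → type 1 system.
K_v = lim_{s→0} s·G(s) = K·14·15 / (5·7·10·20) = 0.03·K.
e_ss = 3/K_v = 1.25 ⇒ K_v = 2.4 ⇒ K = 2.4/0.03 = 80.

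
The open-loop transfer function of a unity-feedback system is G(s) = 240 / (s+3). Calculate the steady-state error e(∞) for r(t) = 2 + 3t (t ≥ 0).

infinity

G(s) has no factors of s in the denominator, so the system is type 0. Treating each term separately:
  • 2: e_ss = 2/(1+K_p) with K_p=80 → 2/81.
  • 3t: a type-0 system cannot track it, e_ss → ∞.
The unbounded component dominates.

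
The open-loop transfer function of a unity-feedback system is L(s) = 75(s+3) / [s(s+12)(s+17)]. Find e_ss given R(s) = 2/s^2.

L(s) has one factor of s in the denominator, so the system is type 1.
K_v = lim_{s→0} s·L(s) = 75·3 / (12·17) = 75/68.
e_ss = 2/K_v = 2/(75/68) = 136/75.

136/75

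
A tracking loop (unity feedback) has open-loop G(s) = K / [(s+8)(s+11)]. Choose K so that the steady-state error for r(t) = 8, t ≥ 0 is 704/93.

The open loop has no poles at the origin → type 0 system.
K_p = lim_{s→0} G(s) = K / (8·11) = (1/88)·K.
e_ss = 8/(1 + K_p) = 704/93 ⇒ 1 + (1/88)·K = 93/88 ⇒ K = 5.

5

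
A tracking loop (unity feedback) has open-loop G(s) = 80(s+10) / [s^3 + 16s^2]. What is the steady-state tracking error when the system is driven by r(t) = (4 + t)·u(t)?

0

Factoring s^2 from the denominator leaves a polynomial with constant term 16, so the system is type 2. Treating each term separately:
  • 4: tracked with zero error.
  • t: tracked with zero error.
Total e_ss = 0.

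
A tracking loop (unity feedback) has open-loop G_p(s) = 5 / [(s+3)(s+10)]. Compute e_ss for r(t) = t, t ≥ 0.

System type = 0 (no poles at s=0).
K_v = lim_{s→0} s·G_p(s) = 0; the steady-state error to this ramp input grows without bound.

infinity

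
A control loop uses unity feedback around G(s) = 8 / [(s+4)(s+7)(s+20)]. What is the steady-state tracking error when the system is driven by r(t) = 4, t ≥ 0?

G(s) has no factors of s in the denominator, so the system is type 0.
K_p = lim_{s→0} G(s) = 8 / (4·7·20) = 1/70.
e_ss = 4/(1 + K_p) = 4/(71/70) = 280/71.

280/71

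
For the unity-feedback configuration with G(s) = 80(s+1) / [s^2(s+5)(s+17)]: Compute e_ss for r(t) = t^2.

2.125

System type = 2 (two poles at s=0).
K_a = lim_{s→0} s^2·G(s) = 80·1 / (5·17) = 16/17.
r(t) = t^2 gives R(s) = 2/s^3.
e_ss = 2/K_a = 2/(16/17) = 2.125.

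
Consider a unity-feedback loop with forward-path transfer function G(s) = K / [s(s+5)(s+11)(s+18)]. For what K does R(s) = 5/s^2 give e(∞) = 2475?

System type = 1 (one pole at s=0).
K_v = lim_{s→0} s·G(s) = K / (5·11·18) = (1/990)·K.
e_ss = 5/K_v = 2475 ⇒ K_v = 1/495 ⇒ K = (1/495)/(1/990) = 2.

2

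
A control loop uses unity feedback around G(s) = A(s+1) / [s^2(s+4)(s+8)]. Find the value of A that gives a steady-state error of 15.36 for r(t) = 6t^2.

25

Two free integrators in G(s): this is a type 2 system.
K_a = lim_{s→0} s^2·G(s) = A·1 / (4·8) = (1/32)·A.
e_ss = 12/K_a = 15.36 ⇒ K_a = 25/32 ⇒ A = (25/32)/(1/32) = 25.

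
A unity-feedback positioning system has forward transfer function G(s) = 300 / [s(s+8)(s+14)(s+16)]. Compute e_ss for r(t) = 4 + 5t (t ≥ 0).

448/15

The open loop has one pole at the origin → type 1 system. By superposition:
  • 4: tracked with zero error.
  • 5t: e_ss = 5/K_v with K_v=75/448 → 448/15.
Total e_ss = 448/15.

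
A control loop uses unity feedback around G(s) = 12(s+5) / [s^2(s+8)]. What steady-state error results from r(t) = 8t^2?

Two free integrators in G(s): this is a type 2 system.
K_a = lim_{s→0} s^2·G(s) = 12·5 / (8) = 7.5.
r(t) = 8t^2 gives R(s) = 16/s^3.
e_ss = 16/K_a = 16/7.5 = 32/15.

32/15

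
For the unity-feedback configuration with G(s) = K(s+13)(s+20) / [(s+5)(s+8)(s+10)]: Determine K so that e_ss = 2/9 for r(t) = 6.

No free integrators in G(s): this is a type 0 system.
K_p = lim_{s→0} G(s) = K·13·20 / (5·8·10) = 0.65·K.
e_ss = 6/(1 + K_p) = 2/9 ⇒ 1 + 0.65·K = 27 ⇒ K = 40.

40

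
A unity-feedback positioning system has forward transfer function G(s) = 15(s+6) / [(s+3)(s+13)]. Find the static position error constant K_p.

The open loop has no poles at the origin → type 0 system.
K_p = lim_{s→0} G(s) = 15·6 / (3·13) = 30/13.

30/13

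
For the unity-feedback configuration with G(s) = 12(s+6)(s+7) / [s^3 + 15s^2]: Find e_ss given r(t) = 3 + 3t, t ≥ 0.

0

The denominator has no term below 15s^2 — 2 poles at s=0, type 2. By superposition:
  • 3: tracked with zero error.
  • 3t: tracked with zero error.
Total e_ss = 0.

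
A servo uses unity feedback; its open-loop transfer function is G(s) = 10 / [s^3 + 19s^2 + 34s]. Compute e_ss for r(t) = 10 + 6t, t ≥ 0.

20.4

The denominator has no term below 34s — 1 pole at s=0, type 1. Treating each term separately:
  • 10: tracked with zero error.
  • 6t: e_ss = 6/K_v with K_v=5/17 → 20.4.
Total e_ss = 20.4.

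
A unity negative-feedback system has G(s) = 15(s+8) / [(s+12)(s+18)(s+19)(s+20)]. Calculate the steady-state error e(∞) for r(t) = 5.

No free integrators in G(s): this is a type 0 system.
K_p = lim_{s→0} G(s) = 15·8 / (12·18·19·20) = 1/684.
e_ss = 5/(1 + K_p) = 5/(685/684) = 684/137.

684/137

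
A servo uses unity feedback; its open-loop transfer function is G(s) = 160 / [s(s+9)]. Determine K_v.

160/9

G(s) has one factor of s in the denominator, so the system is type 1.
K_v = lim_{s→0} s·G(s) = 160 / (9) = 160/9.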